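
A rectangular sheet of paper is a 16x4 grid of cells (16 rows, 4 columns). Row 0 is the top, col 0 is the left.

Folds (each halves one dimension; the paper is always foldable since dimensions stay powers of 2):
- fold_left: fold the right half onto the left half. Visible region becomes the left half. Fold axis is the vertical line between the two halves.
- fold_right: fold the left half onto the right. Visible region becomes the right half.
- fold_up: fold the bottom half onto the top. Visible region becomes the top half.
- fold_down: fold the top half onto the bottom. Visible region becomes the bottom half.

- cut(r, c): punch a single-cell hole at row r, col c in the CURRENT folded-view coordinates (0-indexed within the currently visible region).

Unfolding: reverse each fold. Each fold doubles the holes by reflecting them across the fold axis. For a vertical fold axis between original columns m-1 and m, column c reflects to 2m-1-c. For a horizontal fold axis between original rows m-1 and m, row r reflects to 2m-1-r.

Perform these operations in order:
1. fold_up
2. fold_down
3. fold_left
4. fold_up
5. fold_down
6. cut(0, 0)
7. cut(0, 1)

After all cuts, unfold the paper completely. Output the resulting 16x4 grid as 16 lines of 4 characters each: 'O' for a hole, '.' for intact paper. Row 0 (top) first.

Answer: OOOO
OOOO
OOOO
OOOO
OOOO
OOOO
OOOO
OOOO
OOOO
OOOO
OOOO
OOOO
OOOO
OOOO
OOOO
OOOO

Derivation:
Op 1 fold_up: fold axis h@8; visible region now rows[0,8) x cols[0,4) = 8x4
Op 2 fold_down: fold axis h@4; visible region now rows[4,8) x cols[0,4) = 4x4
Op 3 fold_left: fold axis v@2; visible region now rows[4,8) x cols[0,2) = 4x2
Op 4 fold_up: fold axis h@6; visible region now rows[4,6) x cols[0,2) = 2x2
Op 5 fold_down: fold axis h@5; visible region now rows[5,6) x cols[0,2) = 1x2
Op 6 cut(0, 0): punch at orig (5,0); cuts so far [(5, 0)]; region rows[5,6) x cols[0,2) = 1x2
Op 7 cut(0, 1): punch at orig (5,1); cuts so far [(5, 0), (5, 1)]; region rows[5,6) x cols[0,2) = 1x2
Unfold 1 (reflect across h@5): 4 holes -> [(4, 0), (4, 1), (5, 0), (5, 1)]
Unfold 2 (reflect across h@6): 8 holes -> [(4, 0), (4, 1), (5, 0), (5, 1), (6, 0), (6, 1), (7, 0), (7, 1)]
Unfold 3 (reflect across v@2): 16 holes -> [(4, 0), (4, 1), (4, 2), (4, 3), (5, 0), (5, 1), (5, 2), (5, 3), (6, 0), (6, 1), (6, 2), (6, 3), (7, 0), (7, 1), (7, 2), (7, 3)]
Unfold 4 (reflect across h@4): 32 holes -> [(0, 0), (0, 1), (0, 2), (0, 3), (1, 0), (1, 1), (1, 2), (1, 3), (2, 0), (2, 1), (2, 2), (2, 3), (3, 0), (3, 1), (3, 2), (3, 3), (4, 0), (4, 1), (4, 2), (4, 3), (5, 0), (5, 1), (5, 2), (5, 3), (6, 0), (6, 1), (6, 2), (6, 3), (7, 0), (7, 1), (7, 2), (7, 3)]
Unfold 5 (reflect across h@8): 64 holes -> [(0, 0), (0, 1), (0, 2), (0, 3), (1, 0), (1, 1), (1, 2), (1, 3), (2, 0), (2, 1), (2, 2), (2, 3), (3, 0), (3, 1), (3, 2), (3, 3), (4, 0), (4, 1), (4, 2), (4, 3), (5, 0), (5, 1), (5, 2), (5, 3), (6, 0), (6, 1), (6, 2), (6, 3), (7, 0), (7, 1), (7, 2), (7, 3), (8, 0), (8, 1), (8, 2), (8, 3), (9, 0), (9, 1), (9, 2), (9, 3), (10, 0), (10, 1), (10, 2), (10, 3), (11, 0), (11, 1), (11, 2), (11, 3), (12, 0), (12, 1), (12, 2), (12, 3), (13, 0), (13, 1), (13, 2), (13, 3), (14, 0), (14, 1), (14, 2), (14, 3), (15, 0), (15, 1), (15, 2), (15, 3)]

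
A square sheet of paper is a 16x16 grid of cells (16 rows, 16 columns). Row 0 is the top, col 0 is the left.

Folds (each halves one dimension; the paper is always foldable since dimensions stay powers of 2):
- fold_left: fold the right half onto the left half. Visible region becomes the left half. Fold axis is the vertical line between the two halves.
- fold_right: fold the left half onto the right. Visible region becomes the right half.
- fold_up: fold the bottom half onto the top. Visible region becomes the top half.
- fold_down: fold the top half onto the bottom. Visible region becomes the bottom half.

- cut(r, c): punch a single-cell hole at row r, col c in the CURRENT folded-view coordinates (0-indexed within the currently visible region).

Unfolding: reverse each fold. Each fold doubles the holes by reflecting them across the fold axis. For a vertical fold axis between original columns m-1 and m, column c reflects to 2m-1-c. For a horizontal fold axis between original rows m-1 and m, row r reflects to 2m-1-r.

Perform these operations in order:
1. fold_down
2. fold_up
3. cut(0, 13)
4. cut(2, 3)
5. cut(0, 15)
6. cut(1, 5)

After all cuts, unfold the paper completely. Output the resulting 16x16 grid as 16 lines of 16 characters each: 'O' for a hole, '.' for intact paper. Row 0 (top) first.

Answer: .............O.O
.....O..........
...O............
................
................
...O............
.....O..........
.............O.O
.............O.O
.....O..........
...O............
................
................
...O............
.....O..........
.............O.O

Derivation:
Op 1 fold_down: fold axis h@8; visible region now rows[8,16) x cols[0,16) = 8x16
Op 2 fold_up: fold axis h@12; visible region now rows[8,12) x cols[0,16) = 4x16
Op 3 cut(0, 13): punch at orig (8,13); cuts so far [(8, 13)]; region rows[8,12) x cols[0,16) = 4x16
Op 4 cut(2, 3): punch at orig (10,3); cuts so far [(8, 13), (10, 3)]; region rows[8,12) x cols[0,16) = 4x16
Op 5 cut(0, 15): punch at orig (8,15); cuts so far [(8, 13), (8, 15), (10, 3)]; region rows[8,12) x cols[0,16) = 4x16
Op 6 cut(1, 5): punch at orig (9,5); cuts so far [(8, 13), (8, 15), (9, 5), (10, 3)]; region rows[8,12) x cols[0,16) = 4x16
Unfold 1 (reflect across h@12): 8 holes -> [(8, 13), (8, 15), (9, 5), (10, 3), (13, 3), (14, 5), (15, 13), (15, 15)]
Unfold 2 (reflect across h@8): 16 holes -> [(0, 13), (0, 15), (1, 5), (2, 3), (5, 3), (6, 5), (7, 13), (7, 15), (8, 13), (8, 15), (9, 5), (10, 3), (13, 3), (14, 5), (15, 13), (15, 15)]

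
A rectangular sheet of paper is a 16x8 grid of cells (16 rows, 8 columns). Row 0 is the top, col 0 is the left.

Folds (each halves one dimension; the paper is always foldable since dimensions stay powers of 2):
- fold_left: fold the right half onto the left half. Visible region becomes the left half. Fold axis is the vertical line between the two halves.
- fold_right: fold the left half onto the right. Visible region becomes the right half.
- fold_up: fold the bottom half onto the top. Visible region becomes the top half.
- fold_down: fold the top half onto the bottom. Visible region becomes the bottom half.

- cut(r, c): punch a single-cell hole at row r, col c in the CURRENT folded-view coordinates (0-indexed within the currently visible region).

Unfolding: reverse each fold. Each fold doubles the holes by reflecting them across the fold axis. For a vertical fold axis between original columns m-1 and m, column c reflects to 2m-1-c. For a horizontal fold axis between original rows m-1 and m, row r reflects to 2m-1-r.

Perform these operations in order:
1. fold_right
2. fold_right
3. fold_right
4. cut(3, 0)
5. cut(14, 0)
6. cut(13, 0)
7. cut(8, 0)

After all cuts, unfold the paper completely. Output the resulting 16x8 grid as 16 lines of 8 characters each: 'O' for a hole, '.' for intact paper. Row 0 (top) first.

Answer: ........
........
........
OOOOOOOO
........
........
........
........
OOOOOOOO
........
........
........
........
OOOOOOOO
OOOOOOOO
........

Derivation:
Op 1 fold_right: fold axis v@4; visible region now rows[0,16) x cols[4,8) = 16x4
Op 2 fold_right: fold axis v@6; visible region now rows[0,16) x cols[6,8) = 16x2
Op 3 fold_right: fold axis v@7; visible region now rows[0,16) x cols[7,8) = 16x1
Op 4 cut(3, 0): punch at orig (3,7); cuts so far [(3, 7)]; region rows[0,16) x cols[7,8) = 16x1
Op 5 cut(14, 0): punch at orig (14,7); cuts so far [(3, 7), (14, 7)]; region rows[0,16) x cols[7,8) = 16x1
Op 6 cut(13, 0): punch at orig (13,7); cuts so far [(3, 7), (13, 7), (14, 7)]; region rows[0,16) x cols[7,8) = 16x1
Op 7 cut(8, 0): punch at orig (8,7); cuts so far [(3, 7), (8, 7), (13, 7), (14, 7)]; region rows[0,16) x cols[7,8) = 16x1
Unfold 1 (reflect across v@7): 8 holes -> [(3, 6), (3, 7), (8, 6), (8, 7), (13, 6), (13, 7), (14, 6), (14, 7)]
Unfold 2 (reflect across v@6): 16 holes -> [(3, 4), (3, 5), (3, 6), (3, 7), (8, 4), (8, 5), (8, 6), (8, 7), (13, 4), (13, 5), (13, 6), (13, 7), (14, 4), (14, 5), (14, 6), (14, 7)]
Unfold 3 (reflect across v@4): 32 holes -> [(3, 0), (3, 1), (3, 2), (3, 3), (3, 4), (3, 5), (3, 6), (3, 7), (8, 0), (8, 1), (8, 2), (8, 3), (8, 4), (8, 5), (8, 6), (8, 7), (13, 0), (13, 1), (13, 2), (13, 3), (13, 4), (13, 5), (13, 6), (13, 7), (14, 0), (14, 1), (14, 2), (14, 3), (14, 4), (14, 5), (14, 6), (14, 7)]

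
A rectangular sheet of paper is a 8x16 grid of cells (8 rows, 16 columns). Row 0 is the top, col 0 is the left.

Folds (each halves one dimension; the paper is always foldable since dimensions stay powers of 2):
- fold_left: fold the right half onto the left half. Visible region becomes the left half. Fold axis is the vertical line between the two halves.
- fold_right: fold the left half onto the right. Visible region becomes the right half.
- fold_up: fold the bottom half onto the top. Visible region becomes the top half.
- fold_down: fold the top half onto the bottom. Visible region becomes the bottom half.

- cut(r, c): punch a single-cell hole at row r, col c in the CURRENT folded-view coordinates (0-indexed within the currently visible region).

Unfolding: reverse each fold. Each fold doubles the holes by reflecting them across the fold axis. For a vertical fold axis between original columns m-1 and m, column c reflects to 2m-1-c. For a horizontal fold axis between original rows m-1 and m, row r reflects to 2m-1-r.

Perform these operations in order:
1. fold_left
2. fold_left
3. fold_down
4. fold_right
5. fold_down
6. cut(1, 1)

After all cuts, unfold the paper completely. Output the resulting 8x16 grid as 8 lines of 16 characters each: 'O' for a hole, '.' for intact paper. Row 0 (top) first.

Op 1 fold_left: fold axis v@8; visible region now rows[0,8) x cols[0,8) = 8x8
Op 2 fold_left: fold axis v@4; visible region now rows[0,8) x cols[0,4) = 8x4
Op 3 fold_down: fold axis h@4; visible region now rows[4,8) x cols[0,4) = 4x4
Op 4 fold_right: fold axis v@2; visible region now rows[4,8) x cols[2,4) = 4x2
Op 5 fold_down: fold axis h@6; visible region now rows[6,8) x cols[2,4) = 2x2
Op 6 cut(1, 1): punch at orig (7,3); cuts so far [(7, 3)]; region rows[6,8) x cols[2,4) = 2x2
Unfold 1 (reflect across h@6): 2 holes -> [(4, 3), (7, 3)]
Unfold 2 (reflect across v@2): 4 holes -> [(4, 0), (4, 3), (7, 0), (7, 3)]
Unfold 3 (reflect across h@4): 8 holes -> [(0, 0), (0, 3), (3, 0), (3, 3), (4, 0), (4, 3), (7, 0), (7, 3)]
Unfold 4 (reflect across v@4): 16 holes -> [(0, 0), (0, 3), (0, 4), (0, 7), (3, 0), (3, 3), (3, 4), (3, 7), (4, 0), (4, 3), (4, 4), (4, 7), (7, 0), (7, 3), (7, 4), (7, 7)]
Unfold 5 (reflect across v@8): 32 holes -> [(0, 0), (0, 3), (0, 4), (0, 7), (0, 8), (0, 11), (0, 12), (0, 15), (3, 0), (3, 3), (3, 4), (3, 7), (3, 8), (3, 11), (3, 12), (3, 15), (4, 0), (4, 3), (4, 4), (4, 7), (4, 8), (4, 11), (4, 12), (4, 15), (7, 0), (7, 3), (7, 4), (7, 7), (7, 8), (7, 11), (7, 12), (7, 15)]

Answer: O..OO..OO..OO..O
................
................
O..OO..OO..OO..O
O..OO..OO..OO..O
................
................
O..OO..OO..OO..O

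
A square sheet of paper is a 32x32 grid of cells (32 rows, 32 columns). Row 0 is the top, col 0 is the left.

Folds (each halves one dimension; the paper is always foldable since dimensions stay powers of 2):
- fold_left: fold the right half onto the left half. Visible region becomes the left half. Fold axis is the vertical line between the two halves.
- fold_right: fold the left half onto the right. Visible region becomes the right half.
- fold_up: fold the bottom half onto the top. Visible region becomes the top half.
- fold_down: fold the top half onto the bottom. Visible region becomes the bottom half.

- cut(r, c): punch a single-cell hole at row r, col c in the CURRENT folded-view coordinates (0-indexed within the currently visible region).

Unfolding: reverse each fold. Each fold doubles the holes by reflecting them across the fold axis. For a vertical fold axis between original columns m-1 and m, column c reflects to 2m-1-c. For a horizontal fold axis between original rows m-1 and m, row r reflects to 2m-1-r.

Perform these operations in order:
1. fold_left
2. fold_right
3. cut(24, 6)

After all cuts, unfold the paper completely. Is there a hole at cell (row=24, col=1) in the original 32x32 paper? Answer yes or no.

Answer: yes

Derivation:
Op 1 fold_left: fold axis v@16; visible region now rows[0,32) x cols[0,16) = 32x16
Op 2 fold_right: fold axis v@8; visible region now rows[0,32) x cols[8,16) = 32x8
Op 3 cut(24, 6): punch at orig (24,14); cuts so far [(24, 14)]; region rows[0,32) x cols[8,16) = 32x8
Unfold 1 (reflect across v@8): 2 holes -> [(24, 1), (24, 14)]
Unfold 2 (reflect across v@16): 4 holes -> [(24, 1), (24, 14), (24, 17), (24, 30)]
Holes: [(24, 1), (24, 14), (24, 17), (24, 30)]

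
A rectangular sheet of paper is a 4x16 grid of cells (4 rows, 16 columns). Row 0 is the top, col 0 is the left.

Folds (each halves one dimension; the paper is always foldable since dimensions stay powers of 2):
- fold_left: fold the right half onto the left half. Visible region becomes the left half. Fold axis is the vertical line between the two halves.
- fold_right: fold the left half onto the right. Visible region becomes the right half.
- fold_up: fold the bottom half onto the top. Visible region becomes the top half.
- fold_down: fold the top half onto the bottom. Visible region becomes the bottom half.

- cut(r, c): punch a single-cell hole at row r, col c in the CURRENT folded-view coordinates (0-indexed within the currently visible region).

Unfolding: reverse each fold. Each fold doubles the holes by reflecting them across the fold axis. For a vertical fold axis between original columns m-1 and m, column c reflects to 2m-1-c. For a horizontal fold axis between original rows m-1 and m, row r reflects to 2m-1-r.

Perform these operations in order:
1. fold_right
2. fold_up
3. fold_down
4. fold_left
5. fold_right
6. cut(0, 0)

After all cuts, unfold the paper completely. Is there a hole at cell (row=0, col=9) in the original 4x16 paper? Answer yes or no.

Answer: yes

Derivation:
Op 1 fold_right: fold axis v@8; visible region now rows[0,4) x cols[8,16) = 4x8
Op 2 fold_up: fold axis h@2; visible region now rows[0,2) x cols[8,16) = 2x8
Op 3 fold_down: fold axis h@1; visible region now rows[1,2) x cols[8,16) = 1x8
Op 4 fold_left: fold axis v@12; visible region now rows[1,2) x cols[8,12) = 1x4
Op 5 fold_right: fold axis v@10; visible region now rows[1,2) x cols[10,12) = 1x2
Op 6 cut(0, 0): punch at orig (1,10); cuts so far [(1, 10)]; region rows[1,2) x cols[10,12) = 1x2
Unfold 1 (reflect across v@10): 2 holes -> [(1, 9), (1, 10)]
Unfold 2 (reflect across v@12): 4 holes -> [(1, 9), (1, 10), (1, 13), (1, 14)]
Unfold 3 (reflect across h@1): 8 holes -> [(0, 9), (0, 10), (0, 13), (0, 14), (1, 9), (1, 10), (1, 13), (1, 14)]
Unfold 4 (reflect across h@2): 16 holes -> [(0, 9), (0, 10), (0, 13), (0, 14), (1, 9), (1, 10), (1, 13), (1, 14), (2, 9), (2, 10), (2, 13), (2, 14), (3, 9), (3, 10), (3, 13), (3, 14)]
Unfold 5 (reflect across v@8): 32 holes -> [(0, 1), (0, 2), (0, 5), (0, 6), (0, 9), (0, 10), (0, 13), (0, 14), (1, 1), (1, 2), (1, 5), (1, 6), (1, 9), (1, 10), (1, 13), (1, 14), (2, 1), (2, 2), (2, 5), (2, 6), (2, 9), (2, 10), (2, 13), (2, 14), (3, 1), (3, 2), (3, 5), (3, 6), (3, 9), (3, 10), (3, 13), (3, 14)]
Holes: [(0, 1), (0, 2), (0, 5), (0, 6), (0, 9), (0, 10), (0, 13), (0, 14), (1, 1), (1, 2), (1, 5), (1, 6), (1, 9), (1, 10), (1, 13), (1, 14), (2, 1), (2, 2), (2, 5), (2, 6), (2, 9), (2, 10), (2, 13), (2, 14), (3, 1), (3, 2), (3, 5), (3, 6), (3, 9), (3, 10), (3, 13), (3, 14)]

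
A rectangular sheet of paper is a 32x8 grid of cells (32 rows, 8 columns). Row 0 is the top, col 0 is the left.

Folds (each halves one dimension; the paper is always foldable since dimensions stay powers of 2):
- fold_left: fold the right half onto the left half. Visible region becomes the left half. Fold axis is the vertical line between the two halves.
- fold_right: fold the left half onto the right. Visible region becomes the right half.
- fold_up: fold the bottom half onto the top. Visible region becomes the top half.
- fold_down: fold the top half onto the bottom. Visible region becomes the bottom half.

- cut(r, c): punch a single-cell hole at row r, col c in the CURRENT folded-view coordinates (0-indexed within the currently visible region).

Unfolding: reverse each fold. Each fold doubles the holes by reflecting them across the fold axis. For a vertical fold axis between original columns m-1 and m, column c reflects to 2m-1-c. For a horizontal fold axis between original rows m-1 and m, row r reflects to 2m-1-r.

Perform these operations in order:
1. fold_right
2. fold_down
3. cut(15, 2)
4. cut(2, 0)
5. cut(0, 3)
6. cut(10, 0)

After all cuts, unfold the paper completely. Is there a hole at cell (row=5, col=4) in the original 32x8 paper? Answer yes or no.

Op 1 fold_right: fold axis v@4; visible region now rows[0,32) x cols[4,8) = 32x4
Op 2 fold_down: fold axis h@16; visible region now rows[16,32) x cols[4,8) = 16x4
Op 3 cut(15, 2): punch at orig (31,6); cuts so far [(31, 6)]; region rows[16,32) x cols[4,8) = 16x4
Op 4 cut(2, 0): punch at orig (18,4); cuts so far [(18, 4), (31, 6)]; region rows[16,32) x cols[4,8) = 16x4
Op 5 cut(0, 3): punch at orig (16,7); cuts so far [(16, 7), (18, 4), (31, 6)]; region rows[16,32) x cols[4,8) = 16x4
Op 6 cut(10, 0): punch at orig (26,4); cuts so far [(16, 7), (18, 4), (26, 4), (31, 6)]; region rows[16,32) x cols[4,8) = 16x4
Unfold 1 (reflect across h@16): 8 holes -> [(0, 6), (5, 4), (13, 4), (15, 7), (16, 7), (18, 4), (26, 4), (31, 6)]
Unfold 2 (reflect across v@4): 16 holes -> [(0, 1), (0, 6), (5, 3), (5, 4), (13, 3), (13, 4), (15, 0), (15, 7), (16, 0), (16, 7), (18, 3), (18, 4), (26, 3), (26, 4), (31, 1), (31, 6)]
Holes: [(0, 1), (0, 6), (5, 3), (5, 4), (13, 3), (13, 4), (15, 0), (15, 7), (16, 0), (16, 7), (18, 3), (18, 4), (26, 3), (26, 4), (31, 1), (31, 6)]

Answer: yes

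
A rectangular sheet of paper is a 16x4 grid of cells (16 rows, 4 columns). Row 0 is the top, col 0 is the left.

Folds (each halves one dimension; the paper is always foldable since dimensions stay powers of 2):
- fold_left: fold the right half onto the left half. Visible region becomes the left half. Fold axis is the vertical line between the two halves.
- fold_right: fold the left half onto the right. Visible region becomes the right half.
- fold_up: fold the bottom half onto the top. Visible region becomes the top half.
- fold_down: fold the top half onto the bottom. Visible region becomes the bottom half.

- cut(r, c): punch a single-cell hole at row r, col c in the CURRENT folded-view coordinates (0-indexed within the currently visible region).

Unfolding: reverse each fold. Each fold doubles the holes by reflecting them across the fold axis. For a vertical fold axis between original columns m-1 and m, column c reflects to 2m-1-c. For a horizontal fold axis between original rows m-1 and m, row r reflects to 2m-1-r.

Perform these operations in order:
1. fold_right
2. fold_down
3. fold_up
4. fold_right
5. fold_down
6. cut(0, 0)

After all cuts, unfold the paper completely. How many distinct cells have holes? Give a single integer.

Answer: 32

Derivation:
Op 1 fold_right: fold axis v@2; visible region now rows[0,16) x cols[2,4) = 16x2
Op 2 fold_down: fold axis h@8; visible region now rows[8,16) x cols[2,4) = 8x2
Op 3 fold_up: fold axis h@12; visible region now rows[8,12) x cols[2,4) = 4x2
Op 4 fold_right: fold axis v@3; visible region now rows[8,12) x cols[3,4) = 4x1
Op 5 fold_down: fold axis h@10; visible region now rows[10,12) x cols[3,4) = 2x1
Op 6 cut(0, 0): punch at orig (10,3); cuts so far [(10, 3)]; region rows[10,12) x cols[3,4) = 2x1
Unfold 1 (reflect across h@10): 2 holes -> [(9, 3), (10, 3)]
Unfold 2 (reflect across v@3): 4 holes -> [(9, 2), (9, 3), (10, 2), (10, 3)]
Unfold 3 (reflect across h@12): 8 holes -> [(9, 2), (9, 3), (10, 2), (10, 3), (13, 2), (13, 3), (14, 2), (14, 3)]
Unfold 4 (reflect across h@8): 16 holes -> [(1, 2), (1, 3), (2, 2), (2, 3), (5, 2), (5, 3), (6, 2), (6, 3), (9, 2), (9, 3), (10, 2), (10, 3), (13, 2), (13, 3), (14, 2), (14, 3)]
Unfold 5 (reflect across v@2): 32 holes -> [(1, 0), (1, 1), (1, 2), (1, 3), (2, 0), (2, 1), (2, 2), (2, 3), (5, 0), (5, 1), (5, 2), (5, 3), (6, 0), (6, 1), (6, 2), (6, 3), (9, 0), (9, 1), (9, 2), (9, 3), (10, 0), (10, 1), (10, 2), (10, 3), (13, 0), (13, 1), (13, 2), (13, 3), (14, 0), (14, 1), (14, 2), (14, 3)]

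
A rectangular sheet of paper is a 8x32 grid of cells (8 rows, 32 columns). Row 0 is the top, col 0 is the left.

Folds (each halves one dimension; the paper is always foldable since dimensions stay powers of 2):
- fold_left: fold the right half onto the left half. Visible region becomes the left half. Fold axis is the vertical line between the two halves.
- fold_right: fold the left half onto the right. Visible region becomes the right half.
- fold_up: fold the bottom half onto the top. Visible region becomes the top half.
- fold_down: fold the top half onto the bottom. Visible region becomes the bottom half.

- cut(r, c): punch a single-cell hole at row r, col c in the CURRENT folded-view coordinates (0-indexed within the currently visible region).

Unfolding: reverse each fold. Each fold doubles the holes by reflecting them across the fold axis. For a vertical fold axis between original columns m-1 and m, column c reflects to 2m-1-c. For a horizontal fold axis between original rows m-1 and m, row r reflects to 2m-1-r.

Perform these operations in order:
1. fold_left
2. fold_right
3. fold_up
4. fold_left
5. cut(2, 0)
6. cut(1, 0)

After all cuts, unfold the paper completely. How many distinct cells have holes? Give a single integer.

Answer: 32

Derivation:
Op 1 fold_left: fold axis v@16; visible region now rows[0,8) x cols[0,16) = 8x16
Op 2 fold_right: fold axis v@8; visible region now rows[0,8) x cols[8,16) = 8x8
Op 3 fold_up: fold axis h@4; visible region now rows[0,4) x cols[8,16) = 4x8
Op 4 fold_left: fold axis v@12; visible region now rows[0,4) x cols[8,12) = 4x4
Op 5 cut(2, 0): punch at orig (2,8); cuts so far [(2, 8)]; region rows[0,4) x cols[8,12) = 4x4
Op 6 cut(1, 0): punch at orig (1,8); cuts so far [(1, 8), (2, 8)]; region rows[0,4) x cols[8,12) = 4x4
Unfold 1 (reflect across v@12): 4 holes -> [(1, 8), (1, 15), (2, 8), (2, 15)]
Unfold 2 (reflect across h@4): 8 holes -> [(1, 8), (1, 15), (2, 8), (2, 15), (5, 8), (5, 15), (6, 8), (6, 15)]
Unfold 3 (reflect across v@8): 16 holes -> [(1, 0), (1, 7), (1, 8), (1, 15), (2, 0), (2, 7), (2, 8), (2, 15), (5, 0), (5, 7), (5, 8), (5, 15), (6, 0), (6, 7), (6, 8), (6, 15)]
Unfold 4 (reflect across v@16): 32 holes -> [(1, 0), (1, 7), (1, 8), (1, 15), (1, 16), (1, 23), (1, 24), (1, 31), (2, 0), (2, 7), (2, 8), (2, 15), (2, 16), (2, 23), (2, 24), (2, 31), (5, 0), (5, 7), (5, 8), (5, 15), (5, 16), (5, 23), (5, 24), (5, 31), (6, 0), (6, 7), (6, 8), (6, 15), (6, 16), (6, 23), (6, 24), (6, 31)]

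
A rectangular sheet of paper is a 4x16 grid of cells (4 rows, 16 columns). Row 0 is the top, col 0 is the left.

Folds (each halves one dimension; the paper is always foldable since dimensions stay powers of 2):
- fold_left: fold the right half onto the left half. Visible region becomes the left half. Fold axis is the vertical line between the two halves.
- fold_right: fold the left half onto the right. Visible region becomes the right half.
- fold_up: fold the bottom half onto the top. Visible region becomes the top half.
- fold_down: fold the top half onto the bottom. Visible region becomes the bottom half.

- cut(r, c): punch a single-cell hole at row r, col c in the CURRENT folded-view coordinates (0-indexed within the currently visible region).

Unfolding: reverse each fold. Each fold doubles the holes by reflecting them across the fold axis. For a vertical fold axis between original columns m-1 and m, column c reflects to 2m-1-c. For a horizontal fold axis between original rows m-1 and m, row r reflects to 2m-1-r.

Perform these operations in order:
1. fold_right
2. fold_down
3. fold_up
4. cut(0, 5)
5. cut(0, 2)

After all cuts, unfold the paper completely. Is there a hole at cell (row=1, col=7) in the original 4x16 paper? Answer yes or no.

Op 1 fold_right: fold axis v@8; visible region now rows[0,4) x cols[8,16) = 4x8
Op 2 fold_down: fold axis h@2; visible region now rows[2,4) x cols[8,16) = 2x8
Op 3 fold_up: fold axis h@3; visible region now rows[2,3) x cols[8,16) = 1x8
Op 4 cut(0, 5): punch at orig (2,13); cuts so far [(2, 13)]; region rows[2,3) x cols[8,16) = 1x8
Op 5 cut(0, 2): punch at orig (2,10); cuts so far [(2, 10), (2, 13)]; region rows[2,3) x cols[8,16) = 1x8
Unfold 1 (reflect across h@3): 4 holes -> [(2, 10), (2, 13), (3, 10), (3, 13)]
Unfold 2 (reflect across h@2): 8 holes -> [(0, 10), (0, 13), (1, 10), (1, 13), (2, 10), (2, 13), (3, 10), (3, 13)]
Unfold 3 (reflect across v@8): 16 holes -> [(0, 2), (0, 5), (0, 10), (0, 13), (1, 2), (1, 5), (1, 10), (1, 13), (2, 2), (2, 5), (2, 10), (2, 13), (3, 2), (3, 5), (3, 10), (3, 13)]
Holes: [(0, 2), (0, 5), (0, 10), (0, 13), (1, 2), (1, 5), (1, 10), (1, 13), (2, 2), (2, 5), (2, 10), (2, 13), (3, 2), (3, 5), (3, 10), (3, 13)]

Answer: no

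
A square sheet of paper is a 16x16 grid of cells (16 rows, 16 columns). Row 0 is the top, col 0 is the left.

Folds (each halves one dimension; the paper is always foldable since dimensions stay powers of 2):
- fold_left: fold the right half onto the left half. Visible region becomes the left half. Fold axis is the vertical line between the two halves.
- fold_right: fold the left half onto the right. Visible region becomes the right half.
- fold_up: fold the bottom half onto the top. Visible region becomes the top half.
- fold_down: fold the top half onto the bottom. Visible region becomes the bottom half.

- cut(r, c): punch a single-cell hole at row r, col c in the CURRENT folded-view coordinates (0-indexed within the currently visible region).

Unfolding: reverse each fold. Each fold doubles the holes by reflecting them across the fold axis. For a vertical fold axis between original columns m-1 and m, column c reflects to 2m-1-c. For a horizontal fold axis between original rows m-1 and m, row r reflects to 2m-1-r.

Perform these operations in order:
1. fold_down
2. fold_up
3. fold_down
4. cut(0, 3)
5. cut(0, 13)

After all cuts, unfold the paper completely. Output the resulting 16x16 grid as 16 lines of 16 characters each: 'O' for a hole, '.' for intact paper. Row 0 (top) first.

Op 1 fold_down: fold axis h@8; visible region now rows[8,16) x cols[0,16) = 8x16
Op 2 fold_up: fold axis h@12; visible region now rows[8,12) x cols[0,16) = 4x16
Op 3 fold_down: fold axis h@10; visible region now rows[10,12) x cols[0,16) = 2x16
Op 4 cut(0, 3): punch at orig (10,3); cuts so far [(10, 3)]; region rows[10,12) x cols[0,16) = 2x16
Op 5 cut(0, 13): punch at orig (10,13); cuts so far [(10, 3), (10, 13)]; region rows[10,12) x cols[0,16) = 2x16
Unfold 1 (reflect across h@10): 4 holes -> [(9, 3), (9, 13), (10, 3), (10, 13)]
Unfold 2 (reflect across h@12): 8 holes -> [(9, 3), (9, 13), (10, 3), (10, 13), (13, 3), (13, 13), (14, 3), (14, 13)]
Unfold 3 (reflect across h@8): 16 holes -> [(1, 3), (1, 13), (2, 3), (2, 13), (5, 3), (5, 13), (6, 3), (6, 13), (9, 3), (9, 13), (10, 3), (10, 13), (13, 3), (13, 13), (14, 3), (14, 13)]

Answer: ................
...O.........O..
...O.........O..
................
................
...O.........O..
...O.........O..
................
................
...O.........O..
...O.........O..
................
................
...O.........O..
...O.........O..
................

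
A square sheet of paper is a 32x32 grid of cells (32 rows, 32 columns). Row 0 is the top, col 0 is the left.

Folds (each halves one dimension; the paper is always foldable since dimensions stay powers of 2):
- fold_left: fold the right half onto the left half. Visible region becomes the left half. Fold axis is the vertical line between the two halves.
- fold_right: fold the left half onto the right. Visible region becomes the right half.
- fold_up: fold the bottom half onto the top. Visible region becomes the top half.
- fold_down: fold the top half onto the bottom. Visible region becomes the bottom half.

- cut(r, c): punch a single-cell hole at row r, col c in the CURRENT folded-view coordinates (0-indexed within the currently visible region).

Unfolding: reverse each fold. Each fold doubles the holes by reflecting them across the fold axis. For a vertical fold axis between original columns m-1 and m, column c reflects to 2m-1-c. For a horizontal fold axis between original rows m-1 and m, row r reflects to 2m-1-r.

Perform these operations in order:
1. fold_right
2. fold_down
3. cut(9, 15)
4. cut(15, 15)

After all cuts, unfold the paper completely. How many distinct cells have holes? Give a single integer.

Answer: 8

Derivation:
Op 1 fold_right: fold axis v@16; visible region now rows[0,32) x cols[16,32) = 32x16
Op 2 fold_down: fold axis h@16; visible region now rows[16,32) x cols[16,32) = 16x16
Op 3 cut(9, 15): punch at orig (25,31); cuts so far [(25, 31)]; region rows[16,32) x cols[16,32) = 16x16
Op 4 cut(15, 15): punch at orig (31,31); cuts so far [(25, 31), (31, 31)]; region rows[16,32) x cols[16,32) = 16x16
Unfold 1 (reflect across h@16): 4 holes -> [(0, 31), (6, 31), (25, 31), (31, 31)]
Unfold 2 (reflect across v@16): 8 holes -> [(0, 0), (0, 31), (6, 0), (6, 31), (25, 0), (25, 31), (31, 0), (31, 31)]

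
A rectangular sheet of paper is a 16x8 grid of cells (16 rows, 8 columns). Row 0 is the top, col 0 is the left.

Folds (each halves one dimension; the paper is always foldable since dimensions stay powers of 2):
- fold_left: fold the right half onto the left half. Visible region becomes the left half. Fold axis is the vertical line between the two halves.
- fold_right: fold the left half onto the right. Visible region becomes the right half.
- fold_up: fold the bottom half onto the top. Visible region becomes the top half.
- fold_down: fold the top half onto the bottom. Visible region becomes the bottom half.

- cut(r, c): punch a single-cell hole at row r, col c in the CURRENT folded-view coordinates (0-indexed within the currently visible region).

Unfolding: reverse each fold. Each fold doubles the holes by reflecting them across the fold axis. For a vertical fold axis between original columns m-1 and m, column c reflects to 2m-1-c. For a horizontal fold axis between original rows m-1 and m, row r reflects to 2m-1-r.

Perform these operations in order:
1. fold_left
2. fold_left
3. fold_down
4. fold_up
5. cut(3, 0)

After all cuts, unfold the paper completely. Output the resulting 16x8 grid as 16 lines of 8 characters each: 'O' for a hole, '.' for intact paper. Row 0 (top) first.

Answer: ........
........
........
O..OO..O
O..OO..O
........
........
........
........
........
........
O..OO..O
O..OO..O
........
........
........

Derivation:
Op 1 fold_left: fold axis v@4; visible region now rows[0,16) x cols[0,4) = 16x4
Op 2 fold_left: fold axis v@2; visible region now rows[0,16) x cols[0,2) = 16x2
Op 3 fold_down: fold axis h@8; visible region now rows[8,16) x cols[0,2) = 8x2
Op 4 fold_up: fold axis h@12; visible region now rows[8,12) x cols[0,2) = 4x2
Op 5 cut(3, 0): punch at orig (11,0); cuts so far [(11, 0)]; region rows[8,12) x cols[0,2) = 4x2
Unfold 1 (reflect across h@12): 2 holes -> [(11, 0), (12, 0)]
Unfold 2 (reflect across h@8): 4 holes -> [(3, 0), (4, 0), (11, 0), (12, 0)]
Unfold 3 (reflect across v@2): 8 holes -> [(3, 0), (3, 3), (4, 0), (4, 3), (11, 0), (11, 3), (12, 0), (12, 3)]
Unfold 4 (reflect across v@4): 16 holes -> [(3, 0), (3, 3), (3, 4), (3, 7), (4, 0), (4, 3), (4, 4), (4, 7), (11, 0), (11, 3), (11, 4), (11, 7), (12, 0), (12, 3), (12, 4), (12, 7)]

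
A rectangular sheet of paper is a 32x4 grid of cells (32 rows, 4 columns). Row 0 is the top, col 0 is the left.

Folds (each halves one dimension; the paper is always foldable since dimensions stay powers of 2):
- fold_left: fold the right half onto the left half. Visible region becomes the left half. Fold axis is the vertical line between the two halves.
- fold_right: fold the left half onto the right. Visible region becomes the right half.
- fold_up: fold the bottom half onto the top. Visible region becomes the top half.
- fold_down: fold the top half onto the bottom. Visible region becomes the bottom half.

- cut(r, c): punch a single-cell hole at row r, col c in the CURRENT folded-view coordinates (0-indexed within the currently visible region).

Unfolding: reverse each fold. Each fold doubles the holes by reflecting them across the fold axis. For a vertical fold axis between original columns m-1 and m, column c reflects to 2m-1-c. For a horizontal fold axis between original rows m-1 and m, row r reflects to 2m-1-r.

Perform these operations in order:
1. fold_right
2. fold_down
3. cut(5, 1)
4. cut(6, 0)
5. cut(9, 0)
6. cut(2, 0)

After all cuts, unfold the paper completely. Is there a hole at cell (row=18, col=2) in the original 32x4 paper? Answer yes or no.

Answer: yes

Derivation:
Op 1 fold_right: fold axis v@2; visible region now rows[0,32) x cols[2,4) = 32x2
Op 2 fold_down: fold axis h@16; visible region now rows[16,32) x cols[2,4) = 16x2
Op 3 cut(5, 1): punch at orig (21,3); cuts so far [(21, 3)]; region rows[16,32) x cols[2,4) = 16x2
Op 4 cut(6, 0): punch at orig (22,2); cuts so far [(21, 3), (22, 2)]; region rows[16,32) x cols[2,4) = 16x2
Op 5 cut(9, 0): punch at orig (25,2); cuts so far [(21, 3), (22, 2), (25, 2)]; region rows[16,32) x cols[2,4) = 16x2
Op 6 cut(2, 0): punch at orig (18,2); cuts so far [(18, 2), (21, 3), (22, 2), (25, 2)]; region rows[16,32) x cols[2,4) = 16x2
Unfold 1 (reflect across h@16): 8 holes -> [(6, 2), (9, 2), (10, 3), (13, 2), (18, 2), (21, 3), (22, 2), (25, 2)]
Unfold 2 (reflect across v@2): 16 holes -> [(6, 1), (6, 2), (9, 1), (9, 2), (10, 0), (10, 3), (13, 1), (13, 2), (18, 1), (18, 2), (21, 0), (21, 3), (22, 1), (22, 2), (25, 1), (25, 2)]
Holes: [(6, 1), (6, 2), (9, 1), (9, 2), (10, 0), (10, 3), (13, 1), (13, 2), (18, 1), (18, 2), (21, 0), (21, 3), (22, 1), (22, 2), (25, 1), (25, 2)]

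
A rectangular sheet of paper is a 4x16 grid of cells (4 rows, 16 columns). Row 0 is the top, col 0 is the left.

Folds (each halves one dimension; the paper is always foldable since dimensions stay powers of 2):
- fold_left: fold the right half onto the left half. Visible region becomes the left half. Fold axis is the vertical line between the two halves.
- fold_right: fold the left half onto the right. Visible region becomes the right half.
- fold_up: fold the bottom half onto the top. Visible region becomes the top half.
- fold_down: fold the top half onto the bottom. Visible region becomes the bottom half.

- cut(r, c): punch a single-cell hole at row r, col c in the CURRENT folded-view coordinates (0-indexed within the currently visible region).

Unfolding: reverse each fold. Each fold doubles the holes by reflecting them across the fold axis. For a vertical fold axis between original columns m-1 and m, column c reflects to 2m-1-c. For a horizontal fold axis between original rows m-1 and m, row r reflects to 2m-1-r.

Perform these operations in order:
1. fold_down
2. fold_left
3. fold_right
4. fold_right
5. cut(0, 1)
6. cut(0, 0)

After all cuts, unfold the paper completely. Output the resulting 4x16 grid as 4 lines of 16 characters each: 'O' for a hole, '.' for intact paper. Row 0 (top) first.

Op 1 fold_down: fold axis h@2; visible region now rows[2,4) x cols[0,16) = 2x16
Op 2 fold_left: fold axis v@8; visible region now rows[2,4) x cols[0,8) = 2x8
Op 3 fold_right: fold axis v@4; visible region now rows[2,4) x cols[4,8) = 2x4
Op 4 fold_right: fold axis v@6; visible region now rows[2,4) x cols[6,8) = 2x2
Op 5 cut(0, 1): punch at orig (2,7); cuts so far [(2, 7)]; region rows[2,4) x cols[6,8) = 2x2
Op 6 cut(0, 0): punch at orig (2,6); cuts so far [(2, 6), (2, 7)]; region rows[2,4) x cols[6,8) = 2x2
Unfold 1 (reflect across v@6): 4 holes -> [(2, 4), (2, 5), (2, 6), (2, 7)]
Unfold 2 (reflect across v@4): 8 holes -> [(2, 0), (2, 1), (2, 2), (2, 3), (2, 4), (2, 5), (2, 6), (2, 7)]
Unfold 3 (reflect across v@8): 16 holes -> [(2, 0), (2, 1), (2, 2), (2, 3), (2, 4), (2, 5), (2, 6), (2, 7), (2, 8), (2, 9), (2, 10), (2, 11), (2, 12), (2, 13), (2, 14), (2, 15)]
Unfold 4 (reflect across h@2): 32 holes -> [(1, 0), (1, 1), (1, 2), (1, 3), (1, 4), (1, 5), (1, 6), (1, 7), (1, 8), (1, 9), (1, 10), (1, 11), (1, 12), (1, 13), (1, 14), (1, 15), (2, 0), (2, 1), (2, 2), (2, 3), (2, 4), (2, 5), (2, 6), (2, 7), (2, 8), (2, 9), (2, 10), (2, 11), (2, 12), (2, 13), (2, 14), (2, 15)]

Answer: ................
OOOOOOOOOOOOOOOO
OOOOOOOOOOOOOOOO
................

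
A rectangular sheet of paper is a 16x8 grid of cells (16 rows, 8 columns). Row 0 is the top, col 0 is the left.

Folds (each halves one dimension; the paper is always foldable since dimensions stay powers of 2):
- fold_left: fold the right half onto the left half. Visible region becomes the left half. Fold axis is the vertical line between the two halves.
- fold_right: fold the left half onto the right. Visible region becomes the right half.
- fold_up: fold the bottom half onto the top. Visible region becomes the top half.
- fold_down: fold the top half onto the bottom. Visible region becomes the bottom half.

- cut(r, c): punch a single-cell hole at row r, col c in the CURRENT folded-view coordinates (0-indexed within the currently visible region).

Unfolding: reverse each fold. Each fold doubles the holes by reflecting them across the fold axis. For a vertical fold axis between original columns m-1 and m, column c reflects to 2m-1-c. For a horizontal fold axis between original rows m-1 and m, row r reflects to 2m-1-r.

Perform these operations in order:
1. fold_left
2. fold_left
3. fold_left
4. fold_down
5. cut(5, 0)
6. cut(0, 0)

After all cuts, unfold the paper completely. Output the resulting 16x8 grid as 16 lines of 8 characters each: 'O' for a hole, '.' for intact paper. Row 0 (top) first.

Answer: ........
........
OOOOOOOO
........
........
........
........
OOOOOOOO
OOOOOOOO
........
........
........
........
OOOOOOOO
........
........

Derivation:
Op 1 fold_left: fold axis v@4; visible region now rows[0,16) x cols[0,4) = 16x4
Op 2 fold_left: fold axis v@2; visible region now rows[0,16) x cols[0,2) = 16x2
Op 3 fold_left: fold axis v@1; visible region now rows[0,16) x cols[0,1) = 16x1
Op 4 fold_down: fold axis h@8; visible region now rows[8,16) x cols[0,1) = 8x1
Op 5 cut(5, 0): punch at orig (13,0); cuts so far [(13, 0)]; region rows[8,16) x cols[0,1) = 8x1
Op 6 cut(0, 0): punch at orig (8,0); cuts so far [(8, 0), (13, 0)]; region rows[8,16) x cols[0,1) = 8x1
Unfold 1 (reflect across h@8): 4 holes -> [(2, 0), (7, 0), (8, 0), (13, 0)]
Unfold 2 (reflect across v@1): 8 holes -> [(2, 0), (2, 1), (7, 0), (7, 1), (8, 0), (8, 1), (13, 0), (13, 1)]
Unfold 3 (reflect across v@2): 16 holes -> [(2, 0), (2, 1), (2, 2), (2, 3), (7, 0), (7, 1), (7, 2), (7, 3), (8, 0), (8, 1), (8, 2), (8, 3), (13, 0), (13, 1), (13, 2), (13, 3)]
Unfold 4 (reflect across v@4): 32 holes -> [(2, 0), (2, 1), (2, 2), (2, 3), (2, 4), (2, 5), (2, 6), (2, 7), (7, 0), (7, 1), (7, 2), (7, 3), (7, 4), (7, 5), (7, 6), (7, 7), (8, 0), (8, 1), (8, 2), (8, 3), (8, 4), (8, 5), (8, 6), (8, 7), (13, 0), (13, 1), (13, 2), (13, 3), (13, 4), (13, 5), (13, 6), (13, 7)]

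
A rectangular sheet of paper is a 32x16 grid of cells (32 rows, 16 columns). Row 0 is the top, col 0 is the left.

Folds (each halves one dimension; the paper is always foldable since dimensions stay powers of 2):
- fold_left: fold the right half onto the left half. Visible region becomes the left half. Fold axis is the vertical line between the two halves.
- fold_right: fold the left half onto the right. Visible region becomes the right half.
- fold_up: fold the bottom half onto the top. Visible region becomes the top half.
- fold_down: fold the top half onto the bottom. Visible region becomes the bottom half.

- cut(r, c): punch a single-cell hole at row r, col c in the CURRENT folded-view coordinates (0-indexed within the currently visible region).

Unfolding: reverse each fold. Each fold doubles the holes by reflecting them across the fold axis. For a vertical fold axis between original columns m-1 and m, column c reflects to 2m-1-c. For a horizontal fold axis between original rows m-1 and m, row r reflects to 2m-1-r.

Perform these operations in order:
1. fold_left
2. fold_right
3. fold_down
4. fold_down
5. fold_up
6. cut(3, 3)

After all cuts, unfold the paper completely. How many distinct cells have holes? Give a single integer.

Answer: 32

Derivation:
Op 1 fold_left: fold axis v@8; visible region now rows[0,32) x cols[0,8) = 32x8
Op 2 fold_right: fold axis v@4; visible region now rows[0,32) x cols[4,8) = 32x4
Op 3 fold_down: fold axis h@16; visible region now rows[16,32) x cols[4,8) = 16x4
Op 4 fold_down: fold axis h@24; visible region now rows[24,32) x cols[4,8) = 8x4
Op 5 fold_up: fold axis h@28; visible region now rows[24,28) x cols[4,8) = 4x4
Op 6 cut(3, 3): punch at orig (27,7); cuts so far [(27, 7)]; region rows[24,28) x cols[4,8) = 4x4
Unfold 1 (reflect across h@28): 2 holes -> [(27, 7), (28, 7)]
Unfold 2 (reflect across h@24): 4 holes -> [(19, 7), (20, 7), (27, 7), (28, 7)]
Unfold 3 (reflect across h@16): 8 holes -> [(3, 7), (4, 7), (11, 7), (12, 7), (19, 7), (20, 7), (27, 7), (28, 7)]
Unfold 4 (reflect across v@4): 16 holes -> [(3, 0), (3, 7), (4, 0), (4, 7), (11, 0), (11, 7), (12, 0), (12, 7), (19, 0), (19, 7), (20, 0), (20, 7), (27, 0), (27, 7), (28, 0), (28, 7)]
Unfold 5 (reflect across v@8): 32 holes -> [(3, 0), (3, 7), (3, 8), (3, 15), (4, 0), (4, 7), (4, 8), (4, 15), (11, 0), (11, 7), (11, 8), (11, 15), (12, 0), (12, 7), (12, 8), (12, 15), (19, 0), (19, 7), (19, 8), (19, 15), (20, 0), (20, 7), (20, 8), (20, 15), (27, 0), (27, 7), (27, 8), (27, 15), (28, 0), (28, 7), (28, 8), (28, 15)]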